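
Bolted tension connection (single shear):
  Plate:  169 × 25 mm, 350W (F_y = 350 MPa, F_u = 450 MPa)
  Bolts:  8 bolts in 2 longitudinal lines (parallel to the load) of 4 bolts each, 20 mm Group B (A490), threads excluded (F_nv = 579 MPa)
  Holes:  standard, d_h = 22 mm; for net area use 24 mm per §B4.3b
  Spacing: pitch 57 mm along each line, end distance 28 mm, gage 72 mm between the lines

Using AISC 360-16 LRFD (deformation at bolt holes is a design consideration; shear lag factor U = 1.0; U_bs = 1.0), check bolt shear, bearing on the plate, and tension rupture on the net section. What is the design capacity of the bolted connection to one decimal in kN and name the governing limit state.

Bolt shear: A_b = π(20)²/4 = 314.16 mm². φR_n = 0.75 × 579 × 314.16 × 8 × 1 = 1091.4 kN.
Bearing (25 mm plate, F_u = 450 MPa): end bolts L_c = 28 − 22/2 = 17, R_n = min(1.2×17×25×450, 2.4×20×25×450) = 229.5 kN/bolt; interior L_c = 57 − 22 = 35, R_n = 472.5 kN/bolt. φR_n = 0.75 × (2×229.5 + 6×472.5) = 2470.5 kN.
Tension rupture (net): A_n = (169 − 2×24)×25 = 3025 mm² (U = 1.0, A_e = A_n). φR_n = 0.75 × 450 × 3025 = 1020.9 kN.
Governing: min(1091.4, 2470.5, 1020.9) = 1020.9 kN → net-section rupture.

1020.9 kN (net-section rupture governs)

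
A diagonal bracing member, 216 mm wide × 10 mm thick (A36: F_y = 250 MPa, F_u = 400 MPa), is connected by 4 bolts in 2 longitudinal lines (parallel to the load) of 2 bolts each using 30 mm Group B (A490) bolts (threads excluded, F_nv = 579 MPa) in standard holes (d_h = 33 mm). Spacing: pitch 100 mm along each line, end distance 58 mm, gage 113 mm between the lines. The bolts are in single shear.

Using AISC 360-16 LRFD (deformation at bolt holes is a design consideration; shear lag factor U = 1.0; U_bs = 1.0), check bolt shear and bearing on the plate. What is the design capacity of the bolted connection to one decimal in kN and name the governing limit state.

730.8 kN (bearing governs)

Bolt shear: A_b = π(30)²/4 = 706.86 mm². φR_n = 0.75 × 579 × 706.86 × 4 × 1 = 1227.8 kN.
Bearing (10 mm plate, F_u = 400 MPa): end bolts L_c = 58 − 33/2 = 41.5, R_n = min(1.2×41.5×10×400, 2.4×30×10×400) = 199.2 kN/bolt; interior L_c = 100 − 33 = 67, R_n = 288 kN/bolt. φR_n = 0.75 × (2×199.2 + 2×288) = 730.8 kN.
Governing: min(1227.8, 730.8) = 730.8 kN → bearing.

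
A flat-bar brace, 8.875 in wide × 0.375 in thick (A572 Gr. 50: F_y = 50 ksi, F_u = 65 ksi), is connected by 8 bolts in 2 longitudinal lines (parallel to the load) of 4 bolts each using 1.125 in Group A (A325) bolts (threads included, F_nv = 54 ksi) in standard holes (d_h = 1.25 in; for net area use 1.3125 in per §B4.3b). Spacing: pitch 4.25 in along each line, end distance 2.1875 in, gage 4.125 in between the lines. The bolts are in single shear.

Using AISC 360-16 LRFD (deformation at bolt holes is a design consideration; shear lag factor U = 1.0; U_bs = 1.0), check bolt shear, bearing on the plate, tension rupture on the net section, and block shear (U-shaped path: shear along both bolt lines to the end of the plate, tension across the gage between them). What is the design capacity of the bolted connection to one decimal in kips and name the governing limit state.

Bolt shear: A_b = π(1.125)²/4 = 0.99402 in². φR_n = 0.75 × 54 × 0.99402 × 8 × 1 = 322.1 kips.
Bearing (0.375 in plate, F_u = 65 ksi): end bolts L_c = 2.1875 − 1.25/2 = 1.5625, R_n = min(1.2×1.5625×0.375×65, 2.4×1.125×0.375×65) = 45.703 kips/bolt; interior L_c = 4.25 − 1.25 = 3, R_n = 65.813 kips/bolt. φR_n = 0.75 × (2×45.703 + 6×65.813) = 364.7 kips.
Tension rupture (net): A_n = (8.875 − 2×1.3125)×0.375 = 2.3438 in² (U = 1.0, A_e = A_n). φR_n = 0.75 × 65 × 2.3438 = 114.3 kips.
Block shear: shear path 2×[2.1875+3×4.25] = 2×14.9375 in, A_gv = 11.203, A_nv = 2×(14.9375 − 3.5×1.3125)×0.375 = 7.7578 in²; tension across gage: (4.125 − 1×1.3125)×0.375 = 1.0547 in². R_n = min(0.6×65×7.7578, 0.6×50×11.203) + 1.0×65×1.0547 = min(302.55, 336.09) + 68.556 = 371.11 kips. φR_n = 0.75 × 371.11 = 278.3 kips.
Governing: min(322.1, 364.7, 114.3, 278.3) = 114.3 kips → net-section rupture.

114.3 kips (net-section rupture governs)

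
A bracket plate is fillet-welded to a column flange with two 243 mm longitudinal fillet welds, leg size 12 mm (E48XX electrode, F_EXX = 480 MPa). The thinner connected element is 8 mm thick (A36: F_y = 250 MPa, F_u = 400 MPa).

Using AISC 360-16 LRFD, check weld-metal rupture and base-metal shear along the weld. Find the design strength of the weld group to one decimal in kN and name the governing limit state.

Weld metal: throat = 0.707×12 = 8.484 mm, L = 2×243 = 486 mm. φR_n = 0.75 × 0.6 × 480 × 8.484 × 486 = 890.6 kN.
Base metal shear (8 mm plate): yield φR_n = 1.0×0.6×250×8×486 = 583.2 kN; rupture φR_n = 0.75×0.6×400×8×486 = 699.8 kN; take 583.2 kN (yield).
Governing: min(890.6, 583.2) = 583.2 kN → base-metal shear.

583.2 kN (base-metal shear governs)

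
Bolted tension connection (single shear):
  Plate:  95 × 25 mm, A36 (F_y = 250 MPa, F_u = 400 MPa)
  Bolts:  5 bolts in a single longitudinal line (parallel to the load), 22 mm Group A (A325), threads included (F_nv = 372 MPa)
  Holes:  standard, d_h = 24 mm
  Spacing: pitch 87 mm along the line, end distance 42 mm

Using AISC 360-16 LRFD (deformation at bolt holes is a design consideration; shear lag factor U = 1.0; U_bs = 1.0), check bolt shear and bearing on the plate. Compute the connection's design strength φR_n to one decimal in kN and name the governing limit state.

Bolt shear: A_b = π(22)²/4 = 380.13 mm². φR_n = 0.75 × 372 × 380.13 × 5 × 1 = 530.3 kN.
Bearing (25 mm plate, F_u = 400 MPa): end bolts L_c = 42 − 24/2 = 30, R_n = min(1.2×30×25×400, 2.4×22×25×400) = 360 kN/bolt; interior L_c = 87 − 24 = 63, R_n = 528 kN/bolt. φR_n = 0.75 × (1×360 + 4×528) = 1854.0 kN.
Governing: min(530.3, 1854.0) = 530.3 kN → bolt shear.

530.3 kN (bolt shear governs)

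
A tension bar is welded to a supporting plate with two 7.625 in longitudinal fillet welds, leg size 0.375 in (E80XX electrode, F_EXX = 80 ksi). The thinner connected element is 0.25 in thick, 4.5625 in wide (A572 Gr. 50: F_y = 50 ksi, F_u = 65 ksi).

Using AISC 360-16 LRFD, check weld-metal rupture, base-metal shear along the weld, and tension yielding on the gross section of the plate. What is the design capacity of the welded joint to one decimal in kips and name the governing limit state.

51.3 kips (gross-section yield governs)

Weld metal: throat = 0.707×0.375 = 0.26513 in, L = 2×7.625 = 15.25 in. φR_n = 0.75 × 0.6 × 80 × 0.26513 × 15.25 = 145.6 kips.
Base metal shear (0.25 in plate): yield φR_n = 1.0×0.6×50×0.25×15.25 = 114.4 kips; rupture φR_n = 0.75×0.6×65×0.25×15.25 = 111.5 kips; take 111.5 kips (rupture).
Tension yield (gross): A_g = 4.5625×0.25 = 1.1406 in². φR_n = 0.90 × 50 × 1.1406 = 51.3 kips.
Governing: min(145.6, 111.5, 51.3) = 51.3 kips → gross-section yield.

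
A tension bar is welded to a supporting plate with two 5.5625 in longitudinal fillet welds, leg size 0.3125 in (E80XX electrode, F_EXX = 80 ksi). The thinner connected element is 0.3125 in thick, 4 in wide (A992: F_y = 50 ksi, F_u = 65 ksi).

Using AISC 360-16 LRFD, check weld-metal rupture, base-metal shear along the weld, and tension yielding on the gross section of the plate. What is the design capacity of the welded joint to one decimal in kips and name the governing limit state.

56.3 kips (gross-section yield governs)

Weld metal: throat = 0.707×0.3125 = 0.22094 in, L = 2×5.5625 = 11.125 in. φR_n = 0.75 × 0.6 × 80 × 0.22094 × 11.125 = 88.5 kips.
Base metal shear (0.3125 in plate): yield φR_n = 1.0×0.6×50×0.3125×11.125 = 104.3 kips; rupture φR_n = 0.75×0.6×65×0.3125×11.125 = 101.7 kips; take 101.7 kips (rupture).
Tension yield (gross): A_g = 4×0.3125 = 1.25 in². φR_n = 0.90 × 50 × 1.25 = 56.3 kips.
Governing: min(88.5, 101.7, 56.3) = 56.3 kips → gross-section yield.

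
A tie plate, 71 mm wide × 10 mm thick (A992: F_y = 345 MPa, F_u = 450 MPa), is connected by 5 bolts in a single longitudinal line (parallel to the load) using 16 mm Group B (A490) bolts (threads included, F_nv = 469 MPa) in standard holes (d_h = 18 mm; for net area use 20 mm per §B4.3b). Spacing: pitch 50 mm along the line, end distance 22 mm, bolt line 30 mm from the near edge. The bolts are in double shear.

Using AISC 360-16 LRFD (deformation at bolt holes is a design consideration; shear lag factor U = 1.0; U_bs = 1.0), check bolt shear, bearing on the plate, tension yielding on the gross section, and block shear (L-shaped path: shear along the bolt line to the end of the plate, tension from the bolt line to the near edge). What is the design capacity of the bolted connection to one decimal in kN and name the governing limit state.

220.5 kN (gross-section yield governs)

Bolt shear: A_b = π(16)²/4 = 201.06 mm². φR_n = 0.75 × 469 × 201.06 × 5 × 2 = 707.2 kN.
Bearing (10 mm plate, F_u = 450 MPa): end bolts L_c = 22 − 18/2 = 13, R_n = min(1.2×13×10×450, 2.4×16×10×450) = 70.2 kN/bolt; interior L_c = 50 − 18 = 32, R_n = 172.8 kN/bolt. φR_n = 0.75 × (1×70.2 + 4×172.8) = 571.1 kN.
Tension yield (gross): A_g = 71×10 = 710 mm². φR_n = 0.90 × 345 × 710 = 220.5 kN.
Block shear: shear path 1×[22+4×50] = 1×222 mm, A_gv = 2220, A_nv = 1×(222 − 4.5×20)×10 = 1320 mm²; tension to near edge: (30 − 0.5×20)×10 = 200 mm². R_n = min(0.6×450×1320, 0.6×345×2220) + 1.0×450×200 = min(356.4, 459.54) + 90 = 446.4 kN. φR_n = 0.75 × 446.4 = 334.8 kN.
Governing: min(707.2, 571.1, 220.5, 334.8) = 220.5 kN → gross-section yield.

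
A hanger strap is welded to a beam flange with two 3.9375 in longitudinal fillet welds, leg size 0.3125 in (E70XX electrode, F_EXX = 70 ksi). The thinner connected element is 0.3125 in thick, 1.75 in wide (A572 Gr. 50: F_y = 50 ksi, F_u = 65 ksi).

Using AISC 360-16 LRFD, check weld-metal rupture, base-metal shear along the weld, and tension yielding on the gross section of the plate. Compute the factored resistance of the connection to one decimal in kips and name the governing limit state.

Weld metal: throat = 0.707×0.3125 = 0.22094 in, L = 2×3.9375 = 7.875 in. φR_n = 0.75 × 0.6 × 70 × 0.22094 × 7.875 = 54.8 kips.
Base metal shear (0.3125 in plate): yield φR_n = 1.0×0.6×50×0.3125×7.875 = 73.8 kips; rupture φR_n = 0.75×0.6×65×0.3125×7.875 = 72.0 kips; take 72.0 kips (rupture).
Tension yield (gross): A_g = 1.75×0.3125 = 0.54688 in². φR_n = 0.90 × 50 × 0.54688 = 24.6 kips.
Governing: min(54.8, 72.0, 24.6) = 24.6 kips → gross-section yield.

24.6 kips (gross-section yield governs)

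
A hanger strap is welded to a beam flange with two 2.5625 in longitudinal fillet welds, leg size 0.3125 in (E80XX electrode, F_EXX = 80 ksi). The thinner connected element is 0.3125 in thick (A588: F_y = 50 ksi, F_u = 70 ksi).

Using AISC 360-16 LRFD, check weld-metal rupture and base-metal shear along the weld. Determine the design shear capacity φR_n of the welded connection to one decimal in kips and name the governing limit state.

40.8 kips (weld metal governs)

Weld metal: throat = 0.707×0.3125 = 0.22094 in, L = 2×2.5625 = 5.125 in. φR_n = 0.75 × 0.6 × 80 × 0.22094 × 5.125 = 40.8 kips.
Base metal shear (0.3125 in plate): yield φR_n = 1.0×0.6×50×0.3125×5.125 = 48.0 kips; rupture φR_n = 0.75×0.6×70×0.3125×5.125 = 50.4 kips; take 48.0 kips (yield).
Governing: min(40.8, 48.0) = 40.8 kips → weld metal.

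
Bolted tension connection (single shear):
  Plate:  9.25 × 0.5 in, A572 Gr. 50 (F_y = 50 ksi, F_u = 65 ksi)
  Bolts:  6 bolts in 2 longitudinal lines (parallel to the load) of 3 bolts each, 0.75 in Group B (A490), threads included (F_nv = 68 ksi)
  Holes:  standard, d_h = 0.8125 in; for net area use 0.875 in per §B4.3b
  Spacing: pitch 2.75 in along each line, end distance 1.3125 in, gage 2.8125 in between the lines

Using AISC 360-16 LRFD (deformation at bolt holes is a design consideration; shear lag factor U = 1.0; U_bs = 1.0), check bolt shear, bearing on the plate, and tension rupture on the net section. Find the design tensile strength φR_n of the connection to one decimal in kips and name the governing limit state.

Bolt shear: A_b = π(0.75)²/4 = 0.44179 in². φR_n = 0.75 × 68 × 0.44179 × 6 × 1 = 135.2 kips.
Bearing (0.5 in plate, F_u = 65 ksi): end bolts L_c = 1.3125 − 0.8125/2 = 0.90625, R_n = min(1.2×0.90625×0.5×65, 2.4×0.75×0.5×65) = 35.344 kips/bolt; interior L_c = 2.75 − 0.8125 = 1.9375, R_n = 58.5 kips/bolt. φR_n = 0.75 × (2×35.344 + 4×58.5) = 228.5 kips.
Tension rupture (net): A_n = (9.25 − 2×0.875)×0.5 = 3.75 in² (U = 1.0, A_e = A_n). φR_n = 0.75 × 65 × 3.75 = 182.8 kips.
Governing: min(135.2, 228.5, 182.8) = 135.2 kips → bolt shear.

135.2 kips (bolt shear governs)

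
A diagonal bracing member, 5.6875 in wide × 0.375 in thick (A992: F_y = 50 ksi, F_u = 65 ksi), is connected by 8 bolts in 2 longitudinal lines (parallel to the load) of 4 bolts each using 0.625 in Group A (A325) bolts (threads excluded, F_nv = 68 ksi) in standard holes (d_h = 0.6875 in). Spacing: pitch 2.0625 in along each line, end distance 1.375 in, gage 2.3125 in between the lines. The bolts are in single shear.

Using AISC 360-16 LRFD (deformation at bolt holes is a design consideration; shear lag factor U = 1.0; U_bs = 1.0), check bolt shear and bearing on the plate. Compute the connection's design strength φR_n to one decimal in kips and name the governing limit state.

Bolt shear: A_b = π(0.625)²/4 = 0.3068 in². φR_n = 0.75 × 68 × 0.3068 × 8 × 1 = 125.2 kips.
Bearing (0.375 in plate, F_u = 65 ksi): end bolts L_c = 1.375 − 0.6875/2 = 1.03125, R_n = min(1.2×1.03125×0.375×65, 2.4×0.625×0.375×65) = 30.164 kips/bolt; interior L_c = 2.0625 − 0.6875 = 1.375, R_n = 36.563 kips/bolt. φR_n = 0.75 × (2×30.164 + 6×36.563) = 209.8 kips.
Governing: min(125.2, 209.8) = 125.2 kips → bolt shear.

125.2 kips (bolt shear governs)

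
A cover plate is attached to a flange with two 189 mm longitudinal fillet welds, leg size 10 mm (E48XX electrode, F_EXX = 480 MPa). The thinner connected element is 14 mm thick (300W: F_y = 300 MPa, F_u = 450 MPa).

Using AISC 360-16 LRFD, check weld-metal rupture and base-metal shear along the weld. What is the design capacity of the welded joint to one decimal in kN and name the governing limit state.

577.3 kN (weld metal governs)

Weld metal: throat = 0.707×10 = 7.07 mm, L = 2×189 = 378 mm. φR_n = 0.75 × 0.6 × 480 × 7.07 × 378 = 577.3 kN.
Base metal shear (14 mm plate): yield φR_n = 1.0×0.6×300×14×378 = 952.6 kN; rupture φR_n = 0.75×0.6×450×14×378 = 1071.6 kN; take 952.6 kN (yield).
Governing: min(577.3, 952.6) = 577.3 kN → weld metal.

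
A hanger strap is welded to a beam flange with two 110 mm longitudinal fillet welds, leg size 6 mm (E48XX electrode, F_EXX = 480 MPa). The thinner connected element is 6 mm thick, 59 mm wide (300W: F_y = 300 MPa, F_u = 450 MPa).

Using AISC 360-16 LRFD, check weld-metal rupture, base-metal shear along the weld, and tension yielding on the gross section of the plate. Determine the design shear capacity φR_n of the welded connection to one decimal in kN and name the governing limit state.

Weld metal: throat = 0.707×6 = 4.242 mm, L = 2×110 = 220 mm. φR_n = 0.75 × 0.6 × 480 × 4.242 × 220 = 201.6 kN.
Base metal shear (6 mm plate): yield φR_n = 1.0×0.6×300×6×220 = 237.6 kN; rupture φR_n = 0.75×0.6×450×6×220 = 267.3 kN; take 237.6 kN (yield).
Tension yield (gross): A_g = 59×6 = 354 mm². φR_n = 0.90 × 300 × 354 = 95.6 kN.
Governing: min(201.6, 237.6, 95.6) = 95.6 kN → gross-section yield.

95.6 kN (gross-section yield governs)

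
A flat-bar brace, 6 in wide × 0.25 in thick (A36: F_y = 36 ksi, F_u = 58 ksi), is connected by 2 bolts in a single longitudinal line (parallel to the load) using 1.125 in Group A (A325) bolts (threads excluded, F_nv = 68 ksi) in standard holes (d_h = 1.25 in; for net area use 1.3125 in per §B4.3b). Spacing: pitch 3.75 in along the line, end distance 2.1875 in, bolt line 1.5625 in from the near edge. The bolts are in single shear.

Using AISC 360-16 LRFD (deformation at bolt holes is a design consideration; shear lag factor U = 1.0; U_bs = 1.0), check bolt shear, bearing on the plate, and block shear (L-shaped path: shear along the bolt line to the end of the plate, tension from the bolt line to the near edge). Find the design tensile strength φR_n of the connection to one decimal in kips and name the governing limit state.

Bolt shear: A_b = π(1.125)²/4 = 0.99402 in². φR_n = 0.75 × 68 × 0.99402 × 2 × 1 = 101.4 kips.
Bearing (0.25 in plate, F_u = 58 ksi): end bolts L_c = 2.1875 − 1.25/2 = 1.5625, R_n = min(1.2×1.5625×0.25×58, 2.4×1.125×0.25×58) = 27.188 kips/bolt; interior L_c = 3.75 − 1.25 = 2.5, R_n = 39.15 kips/bolt. φR_n = 0.75 × (1×27.188 + 1×39.15) = 49.8 kips.
Block shear: shear path 1×[2.1875+1×3.75] = 1×5.9375 in, A_gv = 1.4844, A_nv = 1×(5.9375 − 1.5×1.3125)×0.25 = 0.99219 in²; tension to near edge: (1.5625 − 0.5×1.3125)×0.25 = 0.22656 in². R_n = min(0.6×58×0.99219, 0.6×36×1.4844) + 1.0×58×0.22656 = min(34.528, 32.063) + 13.14 = 45.203 kips. φR_n = 0.75 × 45.203 = 33.9 kips.
Governing: min(101.4, 49.8, 33.9) = 33.9 kips → block shear.

33.9 kips (block shear governs)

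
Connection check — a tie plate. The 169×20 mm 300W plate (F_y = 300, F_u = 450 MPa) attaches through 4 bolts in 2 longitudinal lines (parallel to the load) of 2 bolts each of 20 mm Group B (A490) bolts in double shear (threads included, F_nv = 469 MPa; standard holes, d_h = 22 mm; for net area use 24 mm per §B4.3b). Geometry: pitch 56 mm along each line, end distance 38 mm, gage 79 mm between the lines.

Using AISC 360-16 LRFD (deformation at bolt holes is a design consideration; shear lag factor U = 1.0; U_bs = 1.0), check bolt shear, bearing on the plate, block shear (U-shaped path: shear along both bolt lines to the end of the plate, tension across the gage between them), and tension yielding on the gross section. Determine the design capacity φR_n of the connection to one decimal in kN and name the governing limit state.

841.1 kN (block shear governs)

Bolt shear: A_b = π(20)²/4 = 314.16 mm². φR_n = 0.75 × 469 × 314.16 × 4 × 2 = 884.0 kN.
Bearing (20 mm plate, F_u = 450 MPa): end bolts L_c = 38 − 22/2 = 27, R_n = min(1.2×27×20×450, 2.4×20×20×450) = 291.6 kN/bolt; interior L_c = 56 − 22 = 34, R_n = 367.2 kN/bolt. φR_n = 0.75 × (2×291.6 + 2×367.2) = 988.2 kN.
Block shear: shear path 2×[38+1×56] = 2×94 mm, A_gv = 3760, A_nv = 2×(94 − 1.5×24)×20 = 2320 mm²; tension across gage: (79 − 1×24)×20 = 1100 mm². R_n = min(0.6×450×2320, 0.6×300×3760) + 1.0×450×1100 = min(626.4, 676.8) + 495 = 1121.4 kN. φR_n = 0.75 × 1121.4 = 841.1 kN.
Tension yield (gross): A_g = 169×20 = 3380 mm². φR_n = 0.90 × 300 × 3380 = 912.6 kN.
Governing: min(884.0, 988.2, 841.1, 912.6) = 841.1 kN → block shear.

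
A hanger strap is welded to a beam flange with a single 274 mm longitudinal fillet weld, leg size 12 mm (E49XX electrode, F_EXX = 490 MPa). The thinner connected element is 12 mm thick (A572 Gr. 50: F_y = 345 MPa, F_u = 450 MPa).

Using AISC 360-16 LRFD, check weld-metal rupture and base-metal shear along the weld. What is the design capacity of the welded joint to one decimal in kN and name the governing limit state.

512.6 kN (weld metal governs)

Weld metal: throat = 0.707×12 = 8.484 mm, L = 274 mm. φR_n = 0.75 × 0.6 × 490 × 8.484 × 274 = 512.6 kN.
Base metal shear (12 mm plate): yield φR_n = 1.0×0.6×345×12×274 = 680.6 kN; rupture φR_n = 0.75×0.6×450×12×274 = 665.8 kN; take 665.8 kN (rupture).
Governing: min(512.6, 665.8) = 512.6 kN → weld metal.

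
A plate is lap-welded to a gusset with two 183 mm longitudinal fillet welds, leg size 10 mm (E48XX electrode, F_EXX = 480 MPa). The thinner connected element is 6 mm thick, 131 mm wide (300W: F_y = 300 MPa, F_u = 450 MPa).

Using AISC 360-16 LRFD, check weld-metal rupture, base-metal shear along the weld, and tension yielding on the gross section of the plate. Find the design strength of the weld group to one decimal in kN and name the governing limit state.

Weld metal: throat = 0.707×10 = 7.07 mm, L = 2×183 = 366 mm. φR_n = 0.75 × 0.6 × 480 × 7.07 × 366 = 558.9 kN.
Base metal shear (6 mm plate): yield φR_n = 1.0×0.6×300×6×366 = 395.3 kN; rupture φR_n = 0.75×0.6×450×6×366 = 444.7 kN; take 395.3 kN (yield).
Tension yield (gross): A_g = 131×6 = 786 mm². φR_n = 0.90 × 300 × 786 = 212.2 kN.
Governing: min(558.9, 395.3, 212.2) = 212.2 kN → gross-section yield.

212.2 kN (gross-section yield governs)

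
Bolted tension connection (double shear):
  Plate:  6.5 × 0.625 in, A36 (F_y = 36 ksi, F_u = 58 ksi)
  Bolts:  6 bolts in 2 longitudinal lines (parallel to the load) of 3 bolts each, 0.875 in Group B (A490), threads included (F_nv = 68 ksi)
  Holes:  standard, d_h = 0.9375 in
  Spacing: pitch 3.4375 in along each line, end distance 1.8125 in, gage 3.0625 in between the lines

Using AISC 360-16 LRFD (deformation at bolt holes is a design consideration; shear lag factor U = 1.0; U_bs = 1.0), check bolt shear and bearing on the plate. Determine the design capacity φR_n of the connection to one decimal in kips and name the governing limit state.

Bolt shear: A_b = π(0.875)²/4 = 0.60132 in². φR_n = 0.75 × 68 × 0.60132 × 6 × 2 = 368.0 kips.
Bearing (0.625 in plate, F_u = 58 ksi): end bolts L_c = 1.8125 − 0.9375/2 = 1.34375, R_n = min(1.2×1.34375×0.625×58, 2.4×0.875×0.625×58) = 58.453 kips/bolt; interior L_c = 3.4375 − 0.9375 = 2.5, R_n = 76.125 kips/bolt. φR_n = 0.75 × (2×58.453 + 4×76.125) = 316.1 kips.
Governing: min(368.0, 316.1) = 316.1 kips → bearing.

316.1 kips (bearing governs)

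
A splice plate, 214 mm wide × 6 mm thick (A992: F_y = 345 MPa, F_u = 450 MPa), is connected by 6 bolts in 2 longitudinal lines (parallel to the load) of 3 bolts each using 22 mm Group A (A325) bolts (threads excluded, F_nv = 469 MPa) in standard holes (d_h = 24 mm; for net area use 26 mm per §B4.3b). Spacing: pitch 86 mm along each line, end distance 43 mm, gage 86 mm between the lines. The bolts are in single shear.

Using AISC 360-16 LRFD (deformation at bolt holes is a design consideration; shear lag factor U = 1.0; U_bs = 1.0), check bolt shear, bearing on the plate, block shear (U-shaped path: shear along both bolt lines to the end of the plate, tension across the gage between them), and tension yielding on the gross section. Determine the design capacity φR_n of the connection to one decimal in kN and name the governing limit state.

Bolt shear: A_b = π(22)²/4 = 380.13 mm². φR_n = 0.75 × 469 × 380.13 × 6 × 1 = 802.3 kN.
Bearing (6 mm plate, F_u = 450 MPa): end bolts L_c = 43 − 24/2 = 31, R_n = min(1.2×31×6×450, 2.4×22×6×450) = 100.44 kN/bolt; interior L_c = 86 − 24 = 62, R_n = 142.56 kN/bolt. φR_n = 0.75 × (2×100.44 + 4×142.56) = 578.3 kN.
Block shear: shear path 2×[43+2×86] = 2×215 mm, A_gv = 2580, A_nv = 2×(215 − 2.5×26)×6 = 1800 mm²; tension across gage: (86 − 1×26)×6 = 360 mm². R_n = min(0.6×450×1800, 0.6×345×2580) + 1.0×450×360 = min(486, 534.06) + 162 = 648 kN. φR_n = 0.75 × 648 = 486.0 kN.
Tension yield (gross): A_g = 214×6 = 1284 mm². φR_n = 0.90 × 345 × 1284 = 398.7 kN.
Governing: min(802.3, 578.3, 486.0, 398.7) = 398.7 kN → gross-section yield.

398.7 kN (gross-section yield governs)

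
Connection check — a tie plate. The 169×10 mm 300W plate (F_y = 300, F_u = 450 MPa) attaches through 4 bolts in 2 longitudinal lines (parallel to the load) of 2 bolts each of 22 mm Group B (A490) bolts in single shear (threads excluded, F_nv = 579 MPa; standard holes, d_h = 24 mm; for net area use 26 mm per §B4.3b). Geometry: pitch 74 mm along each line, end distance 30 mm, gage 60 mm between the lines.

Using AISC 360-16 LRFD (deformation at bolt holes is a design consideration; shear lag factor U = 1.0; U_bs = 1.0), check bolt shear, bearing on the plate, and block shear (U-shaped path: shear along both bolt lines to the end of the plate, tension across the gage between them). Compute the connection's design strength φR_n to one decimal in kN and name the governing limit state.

Bolt shear: A_b = π(22)²/4 = 380.13 mm². φR_n = 0.75 × 579 × 380.13 × 4 × 1 = 660.3 kN.
Bearing (10 mm plate, F_u = 450 MPa): end bolts L_c = 30 − 24/2 = 18, R_n = min(1.2×18×10×450, 2.4×22×10×450) = 97.2 kN/bolt; interior L_c = 74 − 24 = 50, R_n = 237.6 kN/bolt. φR_n = 0.75 × (2×97.2 + 2×237.6) = 502.2 kN.
Block shear: shear path 2×[30+1×74] = 2×104 mm, A_gv = 2080, A_nv = 2×(104 − 1.5×26)×10 = 1300 mm²; tension across gage: (60 − 1×26)×10 = 340 mm². R_n = min(0.6×450×1300, 0.6×300×2080) + 1.0×450×340 = min(351, 374.4) + 153 = 504 kN. φR_n = 0.75 × 504 = 378.0 kN.
Governing: min(660.3, 502.2, 378.0) = 378.0 kN → block shear.

378.0 kN (block shear governs)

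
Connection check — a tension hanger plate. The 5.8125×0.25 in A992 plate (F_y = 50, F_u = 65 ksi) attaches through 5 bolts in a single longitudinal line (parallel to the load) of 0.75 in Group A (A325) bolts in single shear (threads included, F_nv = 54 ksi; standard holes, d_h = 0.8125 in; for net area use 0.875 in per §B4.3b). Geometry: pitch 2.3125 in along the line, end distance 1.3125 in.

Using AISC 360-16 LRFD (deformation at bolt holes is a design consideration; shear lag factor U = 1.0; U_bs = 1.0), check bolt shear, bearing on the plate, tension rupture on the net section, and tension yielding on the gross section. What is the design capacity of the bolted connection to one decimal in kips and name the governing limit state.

60.2 kips (net-section rupture governs)

Bolt shear: A_b = π(0.75)²/4 = 0.44179 in². φR_n = 0.75 × 54 × 0.44179 × 5 × 1 = 89.5 kips.
Bearing (0.25 in plate, F_u = 65 ksi): end bolts L_c = 1.3125 − 0.8125/2 = 0.90625, R_n = min(1.2×0.90625×0.25×65, 2.4×0.75×0.25×65) = 17.672 kips/bolt; interior L_c = 2.3125 − 0.8125 = 1.5, R_n = 29.25 kips/bolt. φR_n = 0.75 × (1×17.672 + 4×29.25) = 101.0 kips.
Tension rupture (net): A_n = (5.8125 − 1×0.875)×0.25 = 1.2344 in² (U = 1.0, A_e = A_n). φR_n = 0.75 × 65 × 1.2344 = 60.2 kips.
Tension yield (gross): A_g = 5.8125×0.25 = 1.4531 in². φR_n = 0.90 × 50 × 1.4531 = 65.4 kips.
Governing: min(89.5, 101.0, 60.2, 65.4) = 60.2 kips → net-section rupture.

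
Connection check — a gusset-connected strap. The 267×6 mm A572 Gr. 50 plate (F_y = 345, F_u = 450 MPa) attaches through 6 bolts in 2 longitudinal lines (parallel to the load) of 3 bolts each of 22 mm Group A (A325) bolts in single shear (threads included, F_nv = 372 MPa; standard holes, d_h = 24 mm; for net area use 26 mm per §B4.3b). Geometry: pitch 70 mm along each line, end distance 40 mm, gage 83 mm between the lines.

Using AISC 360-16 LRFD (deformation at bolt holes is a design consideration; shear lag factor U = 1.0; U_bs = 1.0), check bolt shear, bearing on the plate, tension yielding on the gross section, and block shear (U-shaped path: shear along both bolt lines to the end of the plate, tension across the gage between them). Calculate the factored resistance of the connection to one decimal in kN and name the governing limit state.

394.9 kN (block shear governs)

Bolt shear: A_b = π(22)²/4 = 380.13 mm². φR_n = 0.75 × 372 × 380.13 × 6 × 1 = 636.3 kN.
Bearing (6 mm plate, F_u = 450 MPa): end bolts L_c = 40 − 24/2 = 28, R_n = min(1.2×28×6×450, 2.4×22×6×450) = 90.72 kN/bolt; interior L_c = 70 − 24 = 46, R_n = 142.56 kN/bolt. φR_n = 0.75 × (2×90.72 + 4×142.56) = 563.8 kN.
Tension yield (gross): A_g = 267×6 = 1602 mm². φR_n = 0.90 × 345 × 1602 = 497.4 kN.
Block shear: shear path 2×[40+2×70] = 2×180 mm, A_gv = 2160, A_nv = 2×(180 − 2.5×26)×6 = 1380 mm²; tension across gage: (83 − 1×26)×6 = 342 mm². R_n = min(0.6×450×1380, 0.6×345×2160) + 1.0×450×342 = min(372.6, 447.12) + 153.9 = 526.5 kN. φR_n = 0.75 × 526.5 = 394.9 kN.
Governing: min(636.3, 563.8, 497.4, 394.9) = 394.9 kN → block shear.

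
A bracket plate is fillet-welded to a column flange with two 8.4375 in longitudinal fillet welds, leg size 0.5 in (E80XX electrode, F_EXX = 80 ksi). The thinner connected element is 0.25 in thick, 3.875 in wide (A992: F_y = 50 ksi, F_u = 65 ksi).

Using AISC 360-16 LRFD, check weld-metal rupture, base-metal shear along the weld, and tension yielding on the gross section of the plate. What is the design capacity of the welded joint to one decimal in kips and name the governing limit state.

43.6 kips (gross-section yield governs)

Weld metal: throat = 0.707×0.5 = 0.3535 in, L = 2×8.4375 = 16.875 in. φR_n = 0.75 × 0.6 × 80 × 0.3535 × 16.875 = 214.8 kips.
Base metal shear (0.25 in plate): yield φR_n = 1.0×0.6×50×0.25×16.875 = 126.6 kips; rupture φR_n = 0.75×0.6×65×0.25×16.875 = 123.4 kips; take 123.4 kips (rupture).
Tension yield (gross): A_g = 3.875×0.25 = 0.96875 in². φR_n = 0.90 × 50 × 0.96875 = 43.6 kips.
Governing: min(214.8, 123.4, 43.6) = 43.6 kips → gross-section yield.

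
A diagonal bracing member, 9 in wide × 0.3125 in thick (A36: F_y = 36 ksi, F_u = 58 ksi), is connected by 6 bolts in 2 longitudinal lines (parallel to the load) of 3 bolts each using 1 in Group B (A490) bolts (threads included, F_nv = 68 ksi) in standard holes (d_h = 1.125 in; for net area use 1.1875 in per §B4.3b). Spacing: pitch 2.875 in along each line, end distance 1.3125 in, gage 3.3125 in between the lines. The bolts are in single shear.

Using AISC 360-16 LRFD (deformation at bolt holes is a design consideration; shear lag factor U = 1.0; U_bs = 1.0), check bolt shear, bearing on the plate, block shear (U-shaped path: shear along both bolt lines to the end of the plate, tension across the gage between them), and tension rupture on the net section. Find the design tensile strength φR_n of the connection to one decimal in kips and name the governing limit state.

90.1 kips (net-section rupture governs)

Bolt shear: A_b = π(1)²/4 = 0.7854 in². φR_n = 0.75 × 68 × 0.7854 × 6 × 1 = 240.3 kips.
Bearing (0.3125 in plate, F_u = 58 ksi): end bolts L_c = 1.3125 − 1.125/2 = 0.75, R_n = min(1.2×0.75×0.3125×58, 2.4×1×0.3125×58) = 16.313 kips/bolt; interior L_c = 2.875 − 1.125 = 1.75, R_n = 38.063 kips/bolt. φR_n = 0.75 × (2×16.313 + 4×38.063) = 138.7 kips.
Block shear: shear path 2×[1.3125+2×2.875] = 2×7.0625 in, A_gv = 4.4141, A_nv = 2×(7.0625 − 2.5×1.1875)×0.3125 = 2.5586 in²; tension across gage: (3.3125 − 1×1.1875)×0.3125 = 0.66406 in². R_n = min(0.6×58×2.5586, 0.6×36×4.4141) + 1.0×58×0.66406 = min(89.039, 95.345) + 38.515 = 127.55 kips. φR_n = 0.75 × 127.55 = 95.7 kips.
Tension rupture (net): A_n = (9 − 2×1.1875)×0.3125 = 2.0703 in² (U = 1.0, A_e = A_n). φR_n = 0.75 × 58 × 2.0703 = 90.1 kips.
Governing: min(240.3, 138.7, 95.7, 90.1) = 90.1 kips → net-section rupture.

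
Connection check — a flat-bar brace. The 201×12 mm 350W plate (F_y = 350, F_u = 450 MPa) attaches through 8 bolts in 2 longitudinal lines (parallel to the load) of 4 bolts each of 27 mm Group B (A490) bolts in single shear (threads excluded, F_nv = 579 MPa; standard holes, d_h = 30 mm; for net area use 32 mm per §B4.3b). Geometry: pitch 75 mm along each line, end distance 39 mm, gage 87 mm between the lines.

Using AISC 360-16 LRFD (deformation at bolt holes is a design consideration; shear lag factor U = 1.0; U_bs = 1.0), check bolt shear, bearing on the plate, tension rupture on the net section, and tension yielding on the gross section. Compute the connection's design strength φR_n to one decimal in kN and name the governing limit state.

554.9 kN (net-section rupture governs)

Bolt shear: A_b = π(27)²/4 = 572.56 mm². φR_n = 0.75 × 579 × 572.56 × 8 × 1 = 1989.1 kN.
Bearing (12 mm plate, F_u = 450 MPa): end bolts L_c = 39 − 30/2 = 24, R_n = min(1.2×24×12×450, 2.4×27×12×450) = 155.52 kN/bolt; interior L_c = 75 − 30 = 45, R_n = 291.6 kN/bolt. φR_n = 0.75 × (2×155.52 + 6×291.6) = 1545.5 kN.
Tension rupture (net): A_n = (201 − 2×32)×12 = 1644 mm² (U = 1.0, A_e = A_n). φR_n = 0.75 × 450 × 1644 = 554.9 kN.
Tension yield (gross): A_g = 201×12 = 2412 mm². φR_n = 0.90 × 350 × 2412 = 759.8 kN.
Governing: min(1989.1, 1545.5, 554.9, 759.8) = 554.9 kN → net-section rupture.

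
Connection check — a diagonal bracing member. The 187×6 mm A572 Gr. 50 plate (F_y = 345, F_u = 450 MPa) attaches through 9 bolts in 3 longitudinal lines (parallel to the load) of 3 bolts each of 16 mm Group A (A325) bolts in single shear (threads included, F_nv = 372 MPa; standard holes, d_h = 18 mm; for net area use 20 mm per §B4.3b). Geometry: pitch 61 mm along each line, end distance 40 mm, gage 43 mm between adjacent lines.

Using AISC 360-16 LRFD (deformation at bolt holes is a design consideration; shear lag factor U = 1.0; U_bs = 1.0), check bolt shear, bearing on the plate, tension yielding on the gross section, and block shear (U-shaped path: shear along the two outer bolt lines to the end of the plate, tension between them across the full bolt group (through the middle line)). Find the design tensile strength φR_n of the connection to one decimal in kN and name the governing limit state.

Bolt shear: A_b = π(16)²/4 = 201.06 mm². φR_n = 0.75 × 372 × 201.06 × 9 × 1 = 504.9 kN.
Bearing (6 mm plate, F_u = 450 MPa): end bolts L_c = 40 − 18/2 = 31, R_n = min(1.2×31×6×450, 2.4×16×6×450) = 100.44 kN/bolt; interior L_c = 61 − 18 = 43, R_n = 103.68 kN/bolt. φR_n = 0.75 × (3×100.44 + 6×103.68) = 692.6 kN.
Tension yield (gross): A_g = 187×6 = 1122 mm². φR_n = 0.90 × 345 × 1122 = 348.4 kN.
Block shear: shear path 2×[40+2×61] = 2×162 mm, A_gv = 1944, A_nv = 2×(162 − 2.5×20)×6 = 1344 mm²; tension across gage: (86 − 2×20)×6 = 276 mm². R_n = min(0.6×450×1344, 0.6×345×1944) + 1.0×450×276 = min(362.88, 402.41) + 124.2 = 487.08 kN. φR_n = 0.75 × 487.08 = 365.3 kN.
Governing: min(504.9, 692.6, 348.4, 365.3) = 348.4 kN → gross-section yield.

348.4 kN (gross-section yield governs)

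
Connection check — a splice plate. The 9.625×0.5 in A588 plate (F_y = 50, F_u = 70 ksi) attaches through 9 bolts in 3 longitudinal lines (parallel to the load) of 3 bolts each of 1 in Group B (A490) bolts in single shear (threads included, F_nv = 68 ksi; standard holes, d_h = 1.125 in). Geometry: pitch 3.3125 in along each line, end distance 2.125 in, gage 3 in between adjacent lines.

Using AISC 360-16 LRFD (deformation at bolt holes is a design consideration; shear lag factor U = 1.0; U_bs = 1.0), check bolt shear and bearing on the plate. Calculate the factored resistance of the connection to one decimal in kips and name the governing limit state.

360.5 kips (bolt shear governs)

Bolt shear: A_b = π(1)²/4 = 0.7854 in². φR_n = 0.75 × 68 × 0.7854 × 9 × 1 = 360.5 kips.
Bearing (0.5 in plate, F_u = 70 ksi): end bolts L_c = 2.125 − 1.125/2 = 1.5625, R_n = min(1.2×1.5625×0.5×70, 2.4×1×0.5×70) = 65.625 kips/bolt; interior L_c = 3.3125 − 1.125 = 2.1875, R_n = 84 kips/bolt. φR_n = 0.75 × (3×65.625 + 6×84) = 525.7 kips.
Governing: min(360.5, 525.7) = 360.5 kips → bolt shear.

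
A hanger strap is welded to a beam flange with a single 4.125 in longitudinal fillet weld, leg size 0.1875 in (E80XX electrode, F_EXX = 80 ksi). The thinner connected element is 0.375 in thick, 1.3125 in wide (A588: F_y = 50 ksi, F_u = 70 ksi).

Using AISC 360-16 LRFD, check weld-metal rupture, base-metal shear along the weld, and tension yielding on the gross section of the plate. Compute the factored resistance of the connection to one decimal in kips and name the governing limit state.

Weld metal: throat = 0.707×0.1875 = 0.13256 in, L = 4.125 in. φR_n = 0.75 × 0.6 × 80 × 0.13256 × 4.125 = 19.7 kips.
Base metal shear (0.375 in plate): yield φR_n = 1.0×0.6×50×0.375×4.125 = 46.4 kips; rupture φR_n = 0.75×0.6×70×0.375×4.125 = 48.7 kips; take 46.4 kips (yield).
Tension yield (gross): A_g = 1.3125×0.375 = 0.49219 in². φR_n = 0.90 × 50 × 0.49219 = 22.1 kips.
Governing: min(19.7, 46.4, 22.1) = 19.7 kips → weld metal.

19.7 kips (weld metal governs)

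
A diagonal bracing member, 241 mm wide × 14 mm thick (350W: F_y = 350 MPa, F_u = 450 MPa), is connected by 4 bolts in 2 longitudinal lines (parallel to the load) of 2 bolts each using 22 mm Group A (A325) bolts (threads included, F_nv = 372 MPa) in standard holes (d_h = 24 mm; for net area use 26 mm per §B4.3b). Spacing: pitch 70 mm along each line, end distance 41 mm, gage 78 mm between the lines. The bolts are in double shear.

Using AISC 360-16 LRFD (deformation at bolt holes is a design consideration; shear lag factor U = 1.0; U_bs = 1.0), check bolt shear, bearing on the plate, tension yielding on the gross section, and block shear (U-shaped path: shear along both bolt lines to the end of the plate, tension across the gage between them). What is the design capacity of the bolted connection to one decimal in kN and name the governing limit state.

Bolt shear: A_b = π(22)²/4 = 380.13 mm². φR_n = 0.75 × 372 × 380.13 × 4 × 2 = 848.5 kN.
Bearing (14 mm plate, F_u = 450 MPa): end bolts L_c = 41 − 24/2 = 29, R_n = min(1.2×29×14×450, 2.4×22×14×450) = 219.24 kN/bolt; interior L_c = 70 − 24 = 46, R_n = 332.64 kN/bolt. φR_n = 0.75 × (2×219.24 + 2×332.64) = 827.8 kN.
Tension yield (gross): A_g = 241×14 = 3374 mm². φR_n = 0.90 × 350 × 3374 = 1062.8 kN.
Block shear: shear path 2×[41+1×70] = 2×111 mm, A_gv = 3108, A_nv = 2×(111 − 1.5×26)×14 = 2016 mm²; tension across gage: (78 − 1×26)×14 = 728 mm². R_n = min(0.6×450×2016, 0.6×350×3108) + 1.0×450×728 = min(544.32, 652.68) + 327.6 = 871.92 kN. φR_n = 0.75 × 871.92 = 653.9 kN.
Governing: min(848.5, 827.8, 1062.8, 653.9) = 653.9 kN → block shear.

653.9 kN (block shear governs)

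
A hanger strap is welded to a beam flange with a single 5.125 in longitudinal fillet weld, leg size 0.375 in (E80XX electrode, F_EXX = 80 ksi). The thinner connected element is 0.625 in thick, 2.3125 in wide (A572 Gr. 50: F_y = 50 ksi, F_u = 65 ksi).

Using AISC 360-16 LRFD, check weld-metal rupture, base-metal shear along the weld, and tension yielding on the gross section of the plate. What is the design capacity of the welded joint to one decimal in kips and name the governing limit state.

48.9 kips (weld metal governs)

Weld metal: throat = 0.707×0.375 = 0.26513 in, L = 5.125 in. φR_n = 0.75 × 0.6 × 80 × 0.26513 × 5.125 = 48.9 kips.
Base metal shear (0.625 in plate): yield φR_n = 1.0×0.6×50×0.625×5.125 = 96.1 kips; rupture φR_n = 0.75×0.6×65×0.625×5.125 = 93.7 kips; take 93.7 kips (rupture).
Tension yield (gross): A_g = 2.3125×0.625 = 1.4453 in². φR_n = 0.90 × 50 × 1.4453 = 65.0 kips.
Governing: min(48.9, 93.7, 65.0) = 48.9 kips → weld metal.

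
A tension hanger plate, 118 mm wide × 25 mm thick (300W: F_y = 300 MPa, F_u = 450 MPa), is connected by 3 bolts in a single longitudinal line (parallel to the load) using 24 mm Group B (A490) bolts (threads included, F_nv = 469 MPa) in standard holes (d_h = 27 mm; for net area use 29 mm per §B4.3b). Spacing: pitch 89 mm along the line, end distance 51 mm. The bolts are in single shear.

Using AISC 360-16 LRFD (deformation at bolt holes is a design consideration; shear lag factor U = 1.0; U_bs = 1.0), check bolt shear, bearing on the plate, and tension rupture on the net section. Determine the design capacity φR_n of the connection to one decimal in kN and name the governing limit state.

477.4 kN (bolt shear governs)

Bolt shear: A_b = π(24)²/4 = 452.39 mm². φR_n = 0.75 × 469 × 452.39 × 3 × 1 = 477.4 kN.
Bearing (25 mm plate, F_u = 450 MPa): end bolts L_c = 51 − 27/2 = 37.5, R_n = min(1.2×37.5×25×450, 2.4×24×25×450) = 506.25 kN/bolt; interior L_c = 89 − 27 = 62, R_n = 648 kN/bolt. φR_n = 0.75 × (1×506.25 + 2×648) = 1351.7 kN.
Tension rupture (net): A_n = (118 − 1×29)×25 = 2225 mm² (U = 1.0, A_e = A_n). φR_n = 0.75 × 450 × 2225 = 750.9 kN.
Governing: min(477.4, 1351.7, 750.9) = 477.4 kN → bolt shear.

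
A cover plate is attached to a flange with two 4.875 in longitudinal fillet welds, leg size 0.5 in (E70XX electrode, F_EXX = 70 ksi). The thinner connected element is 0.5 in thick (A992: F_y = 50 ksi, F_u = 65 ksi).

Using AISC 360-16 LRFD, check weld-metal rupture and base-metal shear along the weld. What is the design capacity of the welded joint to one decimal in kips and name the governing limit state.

108.6 kips (weld metal governs)

Weld metal: throat = 0.707×0.5 = 0.3535 in, L = 2×4.875 = 9.75 in. φR_n = 0.75 × 0.6 × 70 × 0.3535 × 9.75 = 108.6 kips.
Base metal shear (0.5 in plate): yield φR_n = 1.0×0.6×50×0.5×9.75 = 146.3 kips; rupture φR_n = 0.75×0.6×65×0.5×9.75 = 142.6 kips; take 142.6 kips (rupture).
Governing: min(108.6, 142.6) = 108.6 kips → weld metal.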